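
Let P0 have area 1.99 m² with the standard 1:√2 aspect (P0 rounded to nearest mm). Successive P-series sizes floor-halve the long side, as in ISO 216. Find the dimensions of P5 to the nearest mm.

Let P0's short side be w mm. w · w√2 = 1.99 m² = 1,990,000 mm², so w ≈ 1186.2 mm and w√2 ≈ 1677.6 mm → P0 = 1186 × 1678 mm.
P1: ⌊1678/2⌋ × 1186 = 839 × 1186 mm
P2: ⌊1186/2⌋ × 839 = 593 × 839 mm
P3: ⌊839/2⌋ × 593 = 419 × 593 mm
P4: ⌊593/2⌋ × 419 = 296 × 419 mm
P5: ⌊419/2⌋ × 296 = 209 × 296 mm

209 × 296 mm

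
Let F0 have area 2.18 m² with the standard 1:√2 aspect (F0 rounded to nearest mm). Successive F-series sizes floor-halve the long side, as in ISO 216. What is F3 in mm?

Let F0's short side be w mm. w · w√2 = 2.18 m² = 2,180,000 mm², so w ≈ 1241.6 mm and w√2 ≈ 1755.8 mm → F0 = 1242 × 1756 mm.
F1: ⌊1756/2⌋ × 1242 = 878 × 1242 mm
F2: ⌊1242/2⌋ × 878 = 621 × 878 mm
F3: ⌊878/2⌋ × 621 = 439 × 621 mm

439 × 621 mm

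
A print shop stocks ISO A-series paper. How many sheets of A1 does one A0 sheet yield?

A0 = 841 × 1189 mm; A1 = 594 × 841 mm.
Each halving step doubles the count; 1 step from A0 to A1.
2^1 = 2.

2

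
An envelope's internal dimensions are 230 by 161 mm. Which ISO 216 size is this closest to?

Aspect ratio 230/161 ≈ 1.429 — close to the ISO √2 ≈ 1.414.
In the C-series (envelope sizes, between A and B): C5 = 162 × 229 mm.
Off by 2 mm total — nearest standard size.

C5 (162 × 229 mm)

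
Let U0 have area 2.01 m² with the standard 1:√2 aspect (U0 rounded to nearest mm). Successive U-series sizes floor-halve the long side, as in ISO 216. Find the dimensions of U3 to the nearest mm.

421 × 596 mm

Let U0's short side be w mm. w · w√2 = 2.01 m² = 2,010,000 mm², so w ≈ 1192.2 mm and w√2 ≈ 1686.0 mm → U0 = 1192 × 1686 mm.
U1: ⌊1686/2⌋ × 1192 = 843 × 1192 mm
U2: ⌊1192/2⌋ × 843 = 596 × 843 mm
U3: ⌊843/2⌋ × 596 = 421 × 596 mm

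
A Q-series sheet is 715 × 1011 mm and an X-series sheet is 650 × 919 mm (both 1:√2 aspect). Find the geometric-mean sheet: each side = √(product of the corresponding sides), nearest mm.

Short side: √(715 · 650) = √464750 ≈ 681.7 → 682 mm
Long side: √(1011 · 919) = √929109 ≈ 963.9 → 964 mm

682 × 964 mm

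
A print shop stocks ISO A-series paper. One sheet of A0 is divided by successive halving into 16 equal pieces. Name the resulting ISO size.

A4

16 = 2^4, so 4 halving steps.
A0 → A1 → … → A4 after 4 steps.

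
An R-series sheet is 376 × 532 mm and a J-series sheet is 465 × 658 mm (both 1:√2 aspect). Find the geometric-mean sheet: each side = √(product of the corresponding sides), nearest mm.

Short side: √(376 · 465) = √174840 ≈ 418.1 → 418 mm
Long side: √(532 · 658) = √350056 ≈ 591.7 → 592 mm

418 × 592 mm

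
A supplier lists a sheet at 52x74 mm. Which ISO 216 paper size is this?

A8 (52 × 74 mm)

Aspect ratio 74/52 ≈ 1.423 — close to the ISO √2 ≈ 1.414.
In the A-series (A0 area = 1 m²): A8 = 52 × 74 mm.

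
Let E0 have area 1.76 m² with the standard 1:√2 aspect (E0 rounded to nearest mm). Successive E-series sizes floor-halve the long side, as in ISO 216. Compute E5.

197 × 279 mm

Let E0's short side be w mm. w · w√2 = 1.76 m² = 1,760,000 mm², so w ≈ 1115.6 mm and w√2 ≈ 1577.7 mm → E0 = 1116 × 1578 mm.
E1: ⌊1578/2⌋ × 1116 = 789 × 1116 mm
E2: ⌊1116/2⌋ × 789 = 558 × 789 mm
E3: ⌊789/2⌋ × 558 = 394 × 558 mm
E4: ⌊558/2⌋ × 394 = 279 × 394 mm
E5: ⌊394/2⌋ × 279 = 197 × 279 mm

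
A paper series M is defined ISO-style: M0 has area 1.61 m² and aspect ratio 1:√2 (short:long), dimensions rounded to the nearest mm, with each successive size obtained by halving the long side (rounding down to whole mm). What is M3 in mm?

377 × 533 mm

Let M0's short side be w mm. w · w√2 = 1.61 m² = 1,610,000 mm², so w ≈ 1067.0 mm and w√2 ≈ 1508.9 mm → M0 = 1067 × 1509 mm.
M1: ⌊1509/2⌋ × 1067 = 754 × 1067 mm
M2: ⌊1067/2⌋ × 754 = 533 × 754 mm
M3: ⌊754/2⌋ × 533 = 377 × 533 mm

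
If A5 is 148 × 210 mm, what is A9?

A6: ⌊210/2⌋ × 148 = 105 × 148 mm
A7: ⌊148/2⌋ × 105 = 74 × 105 mm
A8: ⌊105/2⌋ × 74 = 52 × 74 mm
A9: ⌊74/2⌋ × 52 = 37 × 52 mm

37 × 52 mm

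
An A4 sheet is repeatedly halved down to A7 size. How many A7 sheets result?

8

A4 = 210 × 297 mm; A7 = 74 × 105 mm.
Each halving step doubles the count; 3 steps from A4 to A7.
2^3 = 8.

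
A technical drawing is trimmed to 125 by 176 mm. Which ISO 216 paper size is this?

B6 (125 × 176 mm)

Aspect ratio 176/125 ≈ 1.408 — close to the ISO √2 ≈ 1.414.
In the B-series (B0 = 1000 × 1414 mm): B6 = 125 × 176 mm.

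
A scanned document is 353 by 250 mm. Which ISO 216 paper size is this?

Aspect ratio 353/250 ≈ 1.412 — close to the ISO √2 ≈ 1.414.
In the B-series (B0 = 1000 × 1414 mm): B4 = 250 × 353 mm.

B4 (250 × 353 mm)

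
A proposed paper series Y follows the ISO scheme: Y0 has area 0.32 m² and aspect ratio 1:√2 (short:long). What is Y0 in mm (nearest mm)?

Let the short side be w mm. Then w · w√2 = 0.32 m² = 320,000 mm².
w² = 320,000/√2, so w ≈ 475.7 mm; long side = w√2 ≈ 672.7 mm.

476 × 673 mm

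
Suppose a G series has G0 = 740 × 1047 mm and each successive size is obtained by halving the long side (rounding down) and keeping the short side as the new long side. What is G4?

185 × 261 mm

G1 = 523 × 740 mm (from G0 by 1 halving).
G2: ⌊740/2⌋ × 523 = 370 × 523 mm
G3: ⌊523/2⌋ × 370 = 261 × 370 mm
G4: ⌊370/2⌋ × 261 = 185 × 261 mm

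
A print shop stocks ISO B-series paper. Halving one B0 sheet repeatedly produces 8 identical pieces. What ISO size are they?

B3

8 = 2^3, so 3 halving steps.
B0 → B1 → … → B3 after 3 steps.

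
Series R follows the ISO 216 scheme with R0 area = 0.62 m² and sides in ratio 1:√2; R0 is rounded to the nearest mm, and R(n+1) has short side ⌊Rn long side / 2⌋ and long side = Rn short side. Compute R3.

234 × 331 mm

Let R0's short side be w mm. w · w√2 = 0.62 m² = 620,000 mm², so w ≈ 662.1 mm and w√2 ≈ 936.4 mm → R0 = 662 × 936 mm.
R1: ⌊936/2⌋ × 662 = 468 × 662 mm
R2: ⌊662/2⌋ × 468 = 331 × 468 mm
R3: ⌊468/2⌋ × 331 = 234 × 331 mm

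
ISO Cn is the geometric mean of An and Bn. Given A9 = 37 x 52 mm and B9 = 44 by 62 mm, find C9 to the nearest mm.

40 × 57 mm

Short side: √(37 · 44) = √1628 ≈ 40.3 → 40 mm
Long side: √(52 · 62) = √3224 ≈ 56.8 → 57 mm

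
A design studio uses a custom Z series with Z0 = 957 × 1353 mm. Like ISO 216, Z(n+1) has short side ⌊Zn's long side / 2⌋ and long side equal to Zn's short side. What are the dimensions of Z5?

Z1: ⌊1353/2⌋ × 957 = 676 × 957 mm
Z2: ⌊957/2⌋ × 676 = 478 × 676 mm
Z3: ⌊676/2⌋ × 478 = 338 × 478 mm
Z4: ⌊478/2⌋ × 338 = 239 × 338 mm
Z5: ⌊338/2⌋ × 239 = 169 × 239 mm

169 × 239 mm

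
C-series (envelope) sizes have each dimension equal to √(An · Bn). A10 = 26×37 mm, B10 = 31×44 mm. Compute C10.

28 × 40 mm

Short side: √(26 · 31) = √806 ≈ 28.4 → 28 mm
Long side: √(37 · 44) = √1628 ≈ 40.3 → 40 mm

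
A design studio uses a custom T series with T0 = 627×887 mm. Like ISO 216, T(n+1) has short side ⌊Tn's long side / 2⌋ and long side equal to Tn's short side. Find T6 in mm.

T1: ⌊887/2⌋ × 627 = 443 × 627 mm
T2: ⌊627/2⌋ × 443 = 313 × 443 mm
T3: ⌊443/2⌋ × 313 = 221 × 313 mm
T4: ⌊313/2⌋ × 221 = 156 × 221 mm
T5: ⌊221/2⌋ × 156 = 110 × 156 mm
T6: ⌊156/2⌋ × 110 = 78 × 110 mm

78 × 110 mm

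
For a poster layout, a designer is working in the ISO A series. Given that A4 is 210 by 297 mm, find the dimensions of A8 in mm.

A5: ⌊297/2⌋ × 210 = 148 × 210 mm
A6: ⌊210/2⌋ × 148 = 105 × 148 mm
A7: ⌊148/2⌋ × 105 = 74 × 105 mm
A8: ⌊105/2⌋ × 74 = 52 × 74 mm

52 × 74 mm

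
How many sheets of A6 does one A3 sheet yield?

A3 = 297 × 420 mm; A6 = 105 × 148 mm.
Each halving step doubles the count; 3 steps from A3 to A6.
2^3 = 8.

8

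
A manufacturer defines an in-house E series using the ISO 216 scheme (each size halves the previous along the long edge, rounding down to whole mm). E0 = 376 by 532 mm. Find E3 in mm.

E1: ⌊532/2⌋ × 376 = 266 × 376 mm
E2: ⌊376/2⌋ × 266 = 188 × 266 mm
E3: ⌊266/2⌋ × 188 = 133 × 188 mm

133 × 188 mm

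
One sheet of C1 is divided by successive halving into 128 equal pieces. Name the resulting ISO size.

128 = 2^7, so 7 halving steps.
C1 → C2 → … → C8 after 7 steps.

C8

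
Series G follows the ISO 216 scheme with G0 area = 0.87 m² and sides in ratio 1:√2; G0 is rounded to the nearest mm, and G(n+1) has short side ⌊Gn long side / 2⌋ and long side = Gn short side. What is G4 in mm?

196 × 277 mm

Let G0's short side be w mm. w · w√2 = 0.87 m² = 870,000 mm², so w ≈ 784.3 mm and w√2 ≈ 1109.2 mm → G0 = 784 × 1109 mm.
G1: ⌊1109/2⌋ × 784 = 554 × 784 mm
G2: ⌊784/2⌋ × 554 = 392 × 554 mm
G3: ⌊554/2⌋ × 392 = 277 × 392 mm
G4: ⌊392/2⌋ × 277 = 196 × 277 mm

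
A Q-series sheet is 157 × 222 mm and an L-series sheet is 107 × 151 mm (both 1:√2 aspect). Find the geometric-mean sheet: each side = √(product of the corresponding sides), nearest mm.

Short side: √(157 · 107) = √16799 ≈ 129.6 → 130 mm
Long side: √(222 · 151) = √33522 ≈ 183.1 → 183 mm

130 × 183 mm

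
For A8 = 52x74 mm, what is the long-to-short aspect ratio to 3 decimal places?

1.423

74 / 52 = 1.423
ISO 216 targets √2 ≈ 1.414; the +0.009 deviation is from mm rounding.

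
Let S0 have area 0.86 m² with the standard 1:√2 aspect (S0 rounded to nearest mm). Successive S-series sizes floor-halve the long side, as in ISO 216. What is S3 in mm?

Let S0's short side be w mm. w · w√2 = 0.86 m² = 860,000 mm², so w ≈ 779.8 mm and w√2 ≈ 1102.8 mm → S0 = 780 × 1103 mm.
S1: ⌊1103/2⌋ × 780 = 551 × 780 mm
S2: ⌊780/2⌋ × 551 = 390 × 551 mm
S3: ⌊551/2⌋ × 390 = 275 × 390 mm

275 × 390 mm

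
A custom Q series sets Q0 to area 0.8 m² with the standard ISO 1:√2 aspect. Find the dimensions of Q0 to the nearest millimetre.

Let the short side be w mm. Then w · w√2 = 0.8 m² = 800,000 mm².
w² = 800,000/√2, so w ≈ 752.1 mm; long side = w√2 ≈ 1063.7 mm.

752 × 1064 mm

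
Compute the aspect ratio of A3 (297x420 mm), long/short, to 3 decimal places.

420 / 297 = 1.414
Matches √2 ≈ 1.414 — the ISO 216 defining ratio.

1.414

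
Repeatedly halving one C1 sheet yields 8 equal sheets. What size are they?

8 = 2^3, so 3 halving steps.
C1 → C2 → … → C4 after 3 steps.

C4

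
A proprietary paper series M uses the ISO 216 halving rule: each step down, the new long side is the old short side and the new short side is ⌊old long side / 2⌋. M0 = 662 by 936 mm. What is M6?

M1 = 468 × 662 mm (from M0 by 1 halving).
M2: ⌊662/2⌋ × 468 = 331 × 468 mm
M3: ⌊468/2⌋ × 331 = 234 × 331 mm
M4: ⌊331/2⌋ × 234 = 165 × 234 mm
M5: ⌊234/2⌋ × 165 = 117 × 165 mm
M6: ⌊165/2⌋ × 117 = 82 × 117 mm

82 × 117 mm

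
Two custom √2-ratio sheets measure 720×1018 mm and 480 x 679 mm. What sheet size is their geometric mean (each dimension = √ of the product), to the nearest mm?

588 × 831 mm

Short side: √(720 · 480) = √345600 ≈ 587.9 → 588 mm
Long side: √(1018 · 679) = √691222 ≈ 831.4 → 831 mm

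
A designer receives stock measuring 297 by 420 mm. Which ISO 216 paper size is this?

A3 (297 × 420 mm)

Aspect ratio 420/297 ≈ 1.414 — close to the ISO √2 ≈ 1.414.
In the A-series (A0 area = 1 m²): A3 = 297 × 420 mm.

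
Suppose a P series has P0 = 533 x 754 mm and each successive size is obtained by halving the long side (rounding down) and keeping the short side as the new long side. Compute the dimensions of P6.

P1: ⌊754/2⌋ × 533 = 377 × 533 mm
P2: ⌊533/2⌋ × 377 = 266 × 377 mm
P3: ⌊377/2⌋ × 266 = 188 × 266 mm
P4: ⌊266/2⌋ × 188 = 133 × 188 mm
P5: ⌊188/2⌋ × 133 = 94 × 133 mm
P6: ⌊133/2⌋ × 94 = 66 × 94 mm

66 × 94 mm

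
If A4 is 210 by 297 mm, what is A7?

A5: ⌊297/2⌋ × 210 = 148 × 210 mm
A6: ⌊210/2⌋ × 148 = 105 × 148 mm
A7: ⌊148/2⌋ × 105 = 74 × 105 mm

74 × 105 mm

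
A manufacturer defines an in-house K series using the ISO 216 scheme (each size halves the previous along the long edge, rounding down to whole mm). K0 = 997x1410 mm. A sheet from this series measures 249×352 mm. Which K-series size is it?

K4

K0: 997 × 1410 mm
K1: 705 × 997 mm
K2: 498 × 705 mm
K3: 352 × 498 mm
K4: 249 × 352 mm
K5: 176 × 249 mm
→ matches K4.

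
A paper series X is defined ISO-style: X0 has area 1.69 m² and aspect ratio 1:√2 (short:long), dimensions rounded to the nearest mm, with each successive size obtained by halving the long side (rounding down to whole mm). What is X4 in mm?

Let X0's short side be w mm. w · w√2 = 1.69 m² = 1,690,000 mm², so w ≈ 1093.2 mm and w√2 ≈ 1546.0 mm → X0 = 1093 × 1546 mm.
X1: ⌊1546/2⌋ × 1093 = 773 × 1093 mm
X2: ⌊1093/2⌋ × 773 = 546 × 773 mm
X3: ⌊773/2⌋ × 546 = 386 × 546 mm
X4: ⌊546/2⌋ × 386 = 273 × 386 mm

273 × 386 mm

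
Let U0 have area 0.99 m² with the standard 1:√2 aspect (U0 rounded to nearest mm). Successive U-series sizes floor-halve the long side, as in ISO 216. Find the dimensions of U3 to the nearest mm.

Let U0's short side be w mm. w · w√2 = 0.99 m² = 990,000 mm², so w ≈ 836.7 mm and w√2 ≈ 1183.2 mm → U0 = 837 × 1183 mm.
U1: ⌊1183/2⌋ × 837 = 591 × 837 mm
U2: ⌊837/2⌋ × 591 = 418 × 591 mm
U3: ⌊591/2⌋ × 418 = 295 × 418 mm

295 × 418 mm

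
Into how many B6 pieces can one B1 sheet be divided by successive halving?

Each ISO step halves the sheet: 1 × B1 → 2 × B2 → 4 × B3 → 8 × B4 → …
From B1 to B6 is 5 halving steps: 2^5 = 32.

32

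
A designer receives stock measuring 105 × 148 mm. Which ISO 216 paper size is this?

Aspect ratio 148/105 ≈ 1.410 — close to the ISO √2 ≈ 1.414.
In the A-series (A0 area = 1 m²): A6 = 105 × 148 mm.

A6 (105 × 148 mm)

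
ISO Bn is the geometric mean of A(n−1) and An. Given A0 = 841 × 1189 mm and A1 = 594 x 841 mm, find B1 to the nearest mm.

Short side: √(841 · 594) = √499554 ≈ 706.8 → 707 mm
Long side: √(1189 · 841) = √999949 ≈ 1000.0 → 1000 mm

707 × 1000 mm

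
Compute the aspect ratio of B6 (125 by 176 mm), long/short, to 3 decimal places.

176 / 125 = 1.408
ISO 216 targets √2 ≈ 1.414; the -0.006 deviation is from mm rounding.

1.408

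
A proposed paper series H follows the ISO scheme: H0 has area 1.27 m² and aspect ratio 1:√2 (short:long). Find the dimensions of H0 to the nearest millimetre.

948 × 1340 mm

Let the short side be w mm. Then w · w√2 = 1.27 m² = 1,270,000 mm².
w² = 1,270,000/√2, so w ≈ 947.6 mm; long side = w√2 ≈ 1340.2 mm.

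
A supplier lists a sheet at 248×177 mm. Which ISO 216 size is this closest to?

B5 (176 × 250 mm)

Aspect ratio 248/177 ≈ 1.401 — close to the ISO √2 ≈ 1.414.
In the B-series (B0 = 1000 × 1414 mm): B5 = 176 × 250 mm.
Off by 3 mm total — nearest standard size.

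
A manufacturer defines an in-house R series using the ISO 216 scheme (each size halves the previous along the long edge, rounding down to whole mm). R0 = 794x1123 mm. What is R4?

R1: ⌊1123/2⌋ × 794 = 561 × 794 mm
R2: ⌊794/2⌋ × 561 = 397 × 561 mm
R3: ⌊561/2⌋ × 397 = 280 × 397 mm
R4: ⌊397/2⌋ × 280 = 198 × 280 mm

198 × 280 mm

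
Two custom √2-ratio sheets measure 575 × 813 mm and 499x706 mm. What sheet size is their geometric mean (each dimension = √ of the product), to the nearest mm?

536 × 758 mm

Short side: √(575 · 499) = √286925 ≈ 535.7 → 536 mm
Long side: √(813 · 706) = √573978 ≈ 757.6 → 758 mm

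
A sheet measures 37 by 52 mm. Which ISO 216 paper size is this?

A9 (37 × 52 mm)

Aspect ratio 52/37 ≈ 1.405 — close to the ISO √2 ≈ 1.414.
In the A-series (A0 area = 1 m²): A9 = 37 × 52 mm.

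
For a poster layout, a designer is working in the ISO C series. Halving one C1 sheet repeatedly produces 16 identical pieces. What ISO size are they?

16 = 2^4, so 4 halving steps.
C1 → C2 → … → C5 after 4 steps.

C5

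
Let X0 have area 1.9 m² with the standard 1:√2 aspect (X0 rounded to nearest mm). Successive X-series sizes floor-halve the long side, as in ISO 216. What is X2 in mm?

Let X0's short side be w mm. w · w√2 = 1.9 m² = 1,900,000 mm², so w ≈ 1159.1 mm and w√2 ≈ 1639.2 mm → X0 = 1159 × 1639 mm.
X1: ⌊1639/2⌋ × 1159 = 819 × 1159 mm
X2: ⌊1159/2⌋ × 819 = 579 × 819 mm

579 × 819 mm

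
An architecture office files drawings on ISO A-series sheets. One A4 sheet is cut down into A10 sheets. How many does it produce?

A4 = 210 × 297 mm; A10 = 26 × 37 mm.
Each halving step doubles the count; 6 steps from A4 to A10.
2^6 = 64.

64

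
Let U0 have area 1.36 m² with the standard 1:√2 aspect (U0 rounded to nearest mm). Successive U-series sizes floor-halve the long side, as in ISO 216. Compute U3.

346 × 490 mm

Let U0's short side be w mm. w · w√2 = 1.36 m² = 1,360,000 mm², so w ≈ 980.6 mm and w√2 ≈ 1386.8 mm → U0 = 981 × 1387 mm.
U1: ⌊1387/2⌋ × 981 = 693 × 981 mm
U2: ⌊981/2⌋ × 693 = 490 × 693 mm
U3: ⌊693/2⌋ × 490 = 346 × 490 mm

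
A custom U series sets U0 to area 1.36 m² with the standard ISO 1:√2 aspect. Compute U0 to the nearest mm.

981 × 1387 mm

Let the short side be w mm. Then w · w√2 = 1.36 m² = 1,360,000 mm².
w² = 1,360,000/√2, so w ≈ 980.6 mm; long side = w√2 ≈ 1386.8 mm.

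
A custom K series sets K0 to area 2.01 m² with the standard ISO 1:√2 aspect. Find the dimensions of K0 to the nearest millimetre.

1192 × 1686 mm

Let the short side be w mm. Then w · w√2 = 2.01 m² = 2,010,000 mm².
w² = 2,010,000/√2, so w ≈ 1192.2 mm; long side = w√2 ≈ 1686.0 mm.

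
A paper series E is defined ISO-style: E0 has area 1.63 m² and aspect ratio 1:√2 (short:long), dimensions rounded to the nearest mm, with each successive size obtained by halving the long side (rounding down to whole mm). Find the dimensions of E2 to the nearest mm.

537 × 759 mm

Let E0's short side be w mm. w · w√2 = 1.63 m² = 1,630,000 mm², so w ≈ 1073.6 mm and w√2 ≈ 1518.3 mm → E0 = 1074 × 1518 mm.
E1: ⌊1518/2⌋ × 1074 = 759 × 1074 mm
E2: ⌊1074/2⌋ × 759 = 537 × 759 mm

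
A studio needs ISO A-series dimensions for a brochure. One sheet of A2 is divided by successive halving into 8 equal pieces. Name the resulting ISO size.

8 = 2^3, so 3 halving steps.
A2 → A3 → … → A5 after 3 steps.

A5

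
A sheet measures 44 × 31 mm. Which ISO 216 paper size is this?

B10 (31 × 44 mm)

Aspect ratio 44/31 ≈ 1.419 — close to the ISO √2 ≈ 1.414.
In the B-series (B0 = 1000 × 1414 mm): B10 = 31 × 44 mm.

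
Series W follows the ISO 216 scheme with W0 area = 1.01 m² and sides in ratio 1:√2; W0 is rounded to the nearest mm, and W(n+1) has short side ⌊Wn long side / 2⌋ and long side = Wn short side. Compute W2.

Let W0's short side be w mm. w · w√2 = 1.01 m² = 1,010,000 mm², so w ≈ 845.1 mm and w√2 ≈ 1195.1 mm → W0 = 845 × 1195 mm.
W1: ⌊1195/2⌋ × 845 = 597 × 845 mm
W2: ⌊845/2⌋ × 597 = 422 × 597 mm

422 × 597 mm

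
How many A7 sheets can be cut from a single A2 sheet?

Each ISO step halves the sheet: 1 × A2 → 2 × A3 → 4 × A4 → 8 × A5 → …
From A2 to A7 is 5 halving steps: 2^5 = 32.

32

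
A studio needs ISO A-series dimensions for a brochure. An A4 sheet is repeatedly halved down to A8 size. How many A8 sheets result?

Each ISO step halves the sheet: 1 × A4 → 2 × A5 → 4 × A6 → 8 × A7 → …
From A4 to A8 is 4 halving steps: 2^4 = 16.

16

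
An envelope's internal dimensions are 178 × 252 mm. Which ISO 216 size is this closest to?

Aspect ratio 252/178 ≈ 1.416 — close to the ISO √2 ≈ 1.414.
In the B-series (B0 = 1000 × 1414 mm): B5 = 176 × 250 mm.
Off by 4 mm total — nearest standard size.

B5 (176 × 250 mm)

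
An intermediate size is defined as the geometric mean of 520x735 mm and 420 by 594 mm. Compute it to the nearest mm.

467 × 661 mm

Short side: √(520 · 420) = √218400 ≈ 467.3 → 467 mm
Long side: √(735 · 594) = √436590 ≈ 660.7 → 661 mm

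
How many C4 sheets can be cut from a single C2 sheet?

Each ISO step halves the sheet: 1 × C2 → 2 × C3 → 4 × C4
From C2 to C4 is 2 halving steps: 2^2 = 4.

4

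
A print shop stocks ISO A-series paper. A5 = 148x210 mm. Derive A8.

A6: ⌊210/2⌋ × 148 = 105 × 148 mm
A7: ⌊148/2⌋ × 105 = 74 × 105 mm
A8: ⌊105/2⌋ × 74 = 52 × 74 mm

52 × 74 mm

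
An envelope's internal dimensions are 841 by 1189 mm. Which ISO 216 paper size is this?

Aspect ratio 1189/841 ≈ 1.414 — close to the ISO √2 ≈ 1.414.
In the A-series (A0 area = 1 m²): A0 = 841 × 1189 mm.

A0 (841 × 1189 mm)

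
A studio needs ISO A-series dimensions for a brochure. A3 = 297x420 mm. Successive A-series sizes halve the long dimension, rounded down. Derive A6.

105 × 148 mm

A4: ⌊420/2⌋ × 297 = 210 × 297 mm
A5: ⌊297/2⌋ × 210 = 148 × 210 mm
A6: ⌊210/2⌋ × 148 = 105 × 148 mm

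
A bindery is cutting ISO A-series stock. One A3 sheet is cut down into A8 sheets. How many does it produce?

32

A3 = 297 × 420 mm; A8 = 52 × 74 mm.
Each halving step doubles the count; 5 steps from A3 to A8.
2^5 = 32.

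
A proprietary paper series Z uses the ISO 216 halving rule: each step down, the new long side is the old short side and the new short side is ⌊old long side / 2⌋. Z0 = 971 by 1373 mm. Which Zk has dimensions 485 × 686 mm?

Z0: 971 × 1373 mm
Z1: 686 × 971 mm
Z2: 485 × 686 mm
Z3: 343 × 485 mm
→ matches Z2.

Z2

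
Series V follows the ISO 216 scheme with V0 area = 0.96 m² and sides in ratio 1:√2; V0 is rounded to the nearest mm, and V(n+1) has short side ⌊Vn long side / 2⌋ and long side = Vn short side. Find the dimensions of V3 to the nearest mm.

Let V0's short side be w mm. w · w√2 = 0.96 m² = 960,000 mm², so w ≈ 823.9 mm and w√2 ≈ 1165.2 mm → V0 = 824 × 1165 mm.
V1: ⌊1165/2⌋ × 824 = 582 × 824 mm
V2: ⌊824/2⌋ × 582 = 412 × 582 mm
V3: ⌊582/2⌋ × 412 = 291 × 412 mm

291 × 412 mm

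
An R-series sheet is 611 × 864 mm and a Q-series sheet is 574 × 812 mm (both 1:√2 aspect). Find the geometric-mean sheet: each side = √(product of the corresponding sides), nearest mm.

Short side: √(611 · 574) = √350714 ≈ 592.2 → 592 mm
Long side: √(864 · 812) = √701568 ≈ 837.6 → 838 mm

592 × 838 mm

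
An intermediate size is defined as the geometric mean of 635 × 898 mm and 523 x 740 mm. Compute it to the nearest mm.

Short side: √(635 · 523) = √332105 ≈ 576.3 → 576 mm
Long side: √(898 · 740) = √664520 ≈ 815.2 → 815 mm

576 × 815 mm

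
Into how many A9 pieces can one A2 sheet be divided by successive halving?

Each ISO step halves the sheet: 1 × A2 → 2 × A3 → 4 × A4 → 8 × A5 → …
From A2 to A9 is 7 halving steps: 2^7 = 128.

128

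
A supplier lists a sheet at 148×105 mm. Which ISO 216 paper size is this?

Aspect ratio 148/105 ≈ 1.410 — close to the ISO √2 ≈ 1.414.
In the A-series (A0 area = 1 m²): A6 = 105 × 148 mm.

A6 (105 × 148 mm)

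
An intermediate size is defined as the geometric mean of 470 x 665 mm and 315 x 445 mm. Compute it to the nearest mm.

385 × 544 mm

Short side: √(470 · 315) = √148050 ≈ 384.8 → 385 mm
Long side: √(665 · 445) = √295925 ≈ 544.0 → 544 mm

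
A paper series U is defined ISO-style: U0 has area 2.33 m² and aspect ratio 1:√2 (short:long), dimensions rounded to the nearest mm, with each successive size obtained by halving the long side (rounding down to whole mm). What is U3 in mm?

453 × 642 mm

Let U0's short side be w mm. w · w√2 = 2.33 m² = 2,330,000 mm², so w ≈ 1283.6 mm and w√2 ≈ 1815.2 mm → U0 = 1284 × 1815 mm.
U1: ⌊1815/2⌋ × 1284 = 907 × 1284 mm
U2: ⌊1284/2⌋ × 907 = 642 × 907 mm
U3: ⌊907/2⌋ × 642 = 453 × 642 mm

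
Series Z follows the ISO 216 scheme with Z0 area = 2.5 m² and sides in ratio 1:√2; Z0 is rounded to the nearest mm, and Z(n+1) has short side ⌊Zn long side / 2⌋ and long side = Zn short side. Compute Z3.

Let Z0's short side be w mm. w · w√2 = 2.5 m² = 2,500,000 mm², so w ≈ 1329.6 mm and w√2 ≈ 1880.3 mm → Z0 = 1330 × 1880 mm.
Z1: ⌊1880/2⌋ × 1330 = 940 × 1330 mm
Z2: ⌊1330/2⌋ × 940 = 665 × 940 mm
Z3: ⌊940/2⌋ × 665 = 470 × 665 mm

470 × 665 mm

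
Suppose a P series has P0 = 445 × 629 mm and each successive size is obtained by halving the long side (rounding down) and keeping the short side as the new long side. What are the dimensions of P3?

P1: ⌊629/2⌋ × 445 = 314 × 445 mm
P2: ⌊445/2⌋ × 314 = 222 × 314 mm
P3: ⌊314/2⌋ × 222 = 157 × 222 mm

157 × 222 mm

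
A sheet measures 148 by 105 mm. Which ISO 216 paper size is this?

A6 (105 × 148 mm)

Aspect ratio 148/105 ≈ 1.410 — close to the ISO √2 ≈ 1.414.
In the A-series (A0 area = 1 m²): A6 = 105 × 148 mm.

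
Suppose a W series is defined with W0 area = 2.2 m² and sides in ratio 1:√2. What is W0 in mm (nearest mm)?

1247 × 1764 mm

Let the short side be w mm. Then w · w√2 = 2.2 m² = 2,200,000 mm².
w² = 2,200,000/√2, so w ≈ 1247.3 mm; long side = w√2 ≈ 1763.9 mm.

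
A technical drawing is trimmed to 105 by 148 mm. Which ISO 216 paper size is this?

Aspect ratio 148/105 ≈ 1.410 — close to the ISO √2 ≈ 1.414.
In the A-series (A0 area = 1 m²): A6 = 105 × 148 mm.

A6 (105 × 148 mm)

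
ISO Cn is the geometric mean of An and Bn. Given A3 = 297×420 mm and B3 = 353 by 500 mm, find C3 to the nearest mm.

324 × 458 mm

Short side: √(297 · 353) = √104841 ≈ 323.8 → 324 mm
Long side: √(420 · 500) = √210000 ≈ 458.3 → 458 mm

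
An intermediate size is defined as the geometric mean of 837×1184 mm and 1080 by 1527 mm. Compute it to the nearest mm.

951 × 1345 mm

Short side: √(837 · 1080) = √903960 ≈ 950.8 → 951 mm
Long side: √(1184 · 1527) = √1807968 ≈ 1344.6 → 1345 mm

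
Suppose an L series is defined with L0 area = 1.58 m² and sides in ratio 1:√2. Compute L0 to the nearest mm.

Let the short side be w mm. Then w · w√2 = 1.58 m² = 1,580,000 mm².
w² = 1,580,000/√2, so w ≈ 1057.0 mm; long side = w√2 ≈ 1494.8 mm.

1057 × 1495 mm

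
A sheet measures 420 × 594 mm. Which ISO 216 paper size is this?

Aspect ratio 594/420 ≈ 1.414 — close to the ISO √2 ≈ 1.414.
In the A-series (A0 area = 1 m²): A2 = 420 × 594 mm.

A2 (420 × 594 mm)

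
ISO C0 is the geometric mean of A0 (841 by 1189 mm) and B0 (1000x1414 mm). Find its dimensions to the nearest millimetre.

Short: √(841 · 1000) = √841000 ≈ 917.1 mm.
Long: √(1189 · 1414) = √1681246 ≈ 1296.6 mm.

917 × 1297 mm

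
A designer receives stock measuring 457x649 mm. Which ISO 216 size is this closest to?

Aspect ratio 649/457 ≈ 1.420 — close to the ISO √2 ≈ 1.414.
In the C-series (envelope sizes, between A and B): C2 = 458 × 648 mm.
Off by 2 mm total — nearest standard size.

C2 (458 × 648 mm)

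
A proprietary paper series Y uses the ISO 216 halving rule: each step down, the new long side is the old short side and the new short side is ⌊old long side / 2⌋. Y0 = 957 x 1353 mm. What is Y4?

Y1: ⌊1353/2⌋ × 957 = 676 × 957 mm
Y2: ⌊957/2⌋ × 676 = 478 × 676 mm
Y3: ⌊676/2⌋ × 478 = 338 × 478 mm
Y4: ⌊478/2⌋ × 338 = 239 × 338 mm

239 × 338 mm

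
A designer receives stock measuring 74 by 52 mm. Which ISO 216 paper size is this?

Aspect ratio 74/52 ≈ 1.423 — close to the ISO √2 ≈ 1.414.
In the A-series (A0 area = 1 m²): A8 = 52 × 74 mm.

A8 (52 × 74 mm)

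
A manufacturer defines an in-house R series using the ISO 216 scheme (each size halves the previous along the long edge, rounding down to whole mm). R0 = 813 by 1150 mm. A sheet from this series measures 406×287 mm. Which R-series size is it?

R0: 813 × 1150 mm
R1: 575 × 813 mm
R2: 406 × 575 mm
R3: 287 × 406 mm
R4: 203 × 287 mm
→ matches R3.

R3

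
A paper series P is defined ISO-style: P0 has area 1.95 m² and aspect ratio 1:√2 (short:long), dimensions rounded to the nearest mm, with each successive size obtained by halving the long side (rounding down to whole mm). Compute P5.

Let P0's short side be w mm. w · w√2 = 1.95 m² = 1,950,000 mm², so w ≈ 1174.2 mm and w√2 ≈ 1660.6 mm → P0 = 1174 × 1661 mm.
P1: ⌊1661/2⌋ × 1174 = 830 × 1174 mm
P2: ⌊1174/2⌋ × 830 = 587 × 830 mm
P3: ⌊830/2⌋ × 587 = 415 × 587 mm
P4: ⌊587/2⌋ × 415 = 293 × 415 mm
P5: ⌊415/2⌋ × 293 = 207 × 293 mm

207 × 293 mm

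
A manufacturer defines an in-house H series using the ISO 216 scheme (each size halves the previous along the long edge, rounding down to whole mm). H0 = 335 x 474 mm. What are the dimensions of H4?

83 × 118 mm

H1: ⌊474/2⌋ × 335 = 237 × 335 mm
H2: ⌊335/2⌋ × 237 = 167 × 237 mm
H3: ⌊237/2⌋ × 167 = 118 × 167 mm
H4: ⌊167/2⌋ × 118 = 83 × 118 mm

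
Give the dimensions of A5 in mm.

A0 = 841 × 1189 mm (A0 has area 1 m², aspect 1:√2).
A1: ⌊1189/2⌋ × 841 = 594 × 841 mm
A2: ⌊841/2⌋ × 594 = 420 × 594 mm
A3: ⌊594/2⌋ × 420 = 297 × 420 mm
A4: ⌊420/2⌋ × 297 = 210 × 297 mm
A5: ⌊297/2⌋ × 210 = 148 × 210 mm

148 × 210 mm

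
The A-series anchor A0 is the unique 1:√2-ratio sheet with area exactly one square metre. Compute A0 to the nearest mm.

Let the short side be w mm. Then the long side is w√2 and w · w√2 = 10⁶ mm².
w² = 10⁶/√2, so w = 1000 / 2^(1/4) ≈ 840.9 mm; long side = 1000 · 2^(1/4) ≈ 1189.2 mm.

841 × 1189 mm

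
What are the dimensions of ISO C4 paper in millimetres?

C0 = 917 × 1297 mm (C0 is the geometric mean of A0 and B0, aspect 1:√2).
C1: ⌊1297/2⌋ × 917 = 648 × 917 mm
C2: ⌊917/2⌋ × 648 = 458 × 648 mm
C3: ⌊648/2⌋ × 458 = 324 × 458 mm
C4: ⌊458/2⌋ × 324 = 229 × 324 mm

229 × 324 mm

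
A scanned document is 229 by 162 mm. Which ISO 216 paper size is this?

C5 (162 × 229 mm)

Aspect ratio 229/162 ≈ 1.414 — close to the ISO √2 ≈ 1.414.
In the C-series (envelope sizes, between A and B): C5 = 162 × 229 mm.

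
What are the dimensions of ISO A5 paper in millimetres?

148 × 210 mm

A0 = 841 × 1189 mm (A0 has area 1 m², aspect 1:√2).
A1: ⌊1189/2⌋ × 841 = 594 × 841 mm
A2: ⌊841/2⌋ × 594 = 420 × 594 mm
A3: ⌊594/2⌋ × 420 = 297 × 420 mm
A4: ⌊420/2⌋ × 297 = 210 × 297 mm
A5: ⌊297/2⌋ × 210 = 148 × 210 mm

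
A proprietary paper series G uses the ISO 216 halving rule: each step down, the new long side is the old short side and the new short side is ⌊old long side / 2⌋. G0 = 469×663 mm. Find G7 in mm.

G1 = 331 × 469 mm (from G0 by 1 halving).
G2: ⌊469/2⌋ × 331 = 234 × 331 mm
G3: ⌊331/2⌋ × 234 = 165 × 234 mm
G4: ⌊234/2⌋ × 165 = 117 × 165 mm
G5: ⌊165/2⌋ × 117 = 82 × 117 mm
G6: ⌊117/2⌋ × 82 = 58 × 82 mm
G7: ⌊82/2⌋ × 58 = 41 × 58 mm

41 × 58 mm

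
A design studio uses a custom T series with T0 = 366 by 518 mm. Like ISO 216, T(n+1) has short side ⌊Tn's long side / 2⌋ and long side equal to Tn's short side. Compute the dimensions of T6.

T1: ⌊518/2⌋ × 366 = 259 × 366 mm
T2: ⌊366/2⌋ × 259 = 183 × 259 mm
T3: ⌊259/2⌋ × 183 = 129 × 183 mm
T4: ⌊183/2⌋ × 129 = 91 × 129 mm
T5: ⌊129/2⌋ × 91 = 64 × 91 mm
T6: ⌊91/2⌋ × 64 = 45 × 64 mm

45 × 64 mm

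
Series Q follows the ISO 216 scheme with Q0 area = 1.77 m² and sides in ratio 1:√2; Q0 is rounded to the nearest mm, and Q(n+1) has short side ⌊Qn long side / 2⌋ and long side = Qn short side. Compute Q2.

Let Q0's short side be w mm. w · w√2 = 1.77 m² = 1,770,000 mm², so w ≈ 1118.7 mm and w√2 ≈ 1582.1 mm → Q0 = 1119 × 1582 mm.
Q1: ⌊1582/2⌋ × 1119 = 791 × 1119 mm
Q2: ⌊1119/2⌋ × 791 = 559 × 791 mm

559 × 791 mm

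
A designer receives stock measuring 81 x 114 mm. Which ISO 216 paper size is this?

Aspect ratio 114/81 ≈ 1.407 — close to the ISO √2 ≈ 1.414.
In the C-series (envelope sizes, between A and B): C7 = 81 × 114 mm.

C7 (81 × 114 mm)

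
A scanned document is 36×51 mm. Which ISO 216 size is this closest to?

Aspect ratio 51/36 ≈ 1.417 — close to the ISO √2 ≈ 1.414.
In the A-series (A0 area = 1 m²): A9 = 37 × 52 mm.
Off by 2 mm total — nearest standard size.

A9 (37 × 52 mm)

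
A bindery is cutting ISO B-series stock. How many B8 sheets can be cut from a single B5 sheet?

8

B5 = 176 × 250 mm; B8 = 62 × 88 mm.
Each halving step doubles the count; 3 steps from B5 to B8.
2^3 = 8.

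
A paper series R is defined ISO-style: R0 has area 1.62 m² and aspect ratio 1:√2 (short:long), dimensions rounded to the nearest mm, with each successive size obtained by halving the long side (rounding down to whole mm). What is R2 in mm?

535 × 757 mm

Let R0's short side be w mm. w · w√2 = 1.62 m² = 1,620,000 mm², so w ≈ 1070.3 mm and w√2 ≈ 1513.6 mm → R0 = 1070 × 1514 mm.
R1: ⌊1514/2⌋ × 1070 = 757 × 1070 mm
R2: ⌊1070/2⌋ × 757 = 535 × 757 mm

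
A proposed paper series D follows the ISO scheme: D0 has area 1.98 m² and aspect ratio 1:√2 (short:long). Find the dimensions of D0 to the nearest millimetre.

1183 × 1673 mm

Let the short side be w mm. Then w · w√2 = 1.98 m² = 1,980,000 mm².
w² = 1,980,000/√2, so w ≈ 1183.2 mm; long side = w√2 ≈ 1673.4 mm.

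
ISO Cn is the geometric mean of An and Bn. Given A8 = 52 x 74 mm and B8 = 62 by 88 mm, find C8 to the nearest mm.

Short side: √(52 · 62) = √3224 ≈ 56.8 → 57 mm
Long side: √(74 · 88) = √6512 ≈ 80.7 → 81 mm

57 × 81 mm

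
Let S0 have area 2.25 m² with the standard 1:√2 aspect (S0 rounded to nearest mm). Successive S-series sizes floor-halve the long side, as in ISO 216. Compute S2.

Let S0's short side be w mm. w · w√2 = 2.25 m² = 2,250,000 mm², so w ≈ 1261.3 mm and w√2 ≈ 1783.8 mm → S0 = 1261 × 1784 mm.
S1: ⌊1784/2⌋ × 1261 = 892 × 1261 mm
S2: ⌊1261/2⌋ × 892 = 630 × 892 mm

630 × 892 mm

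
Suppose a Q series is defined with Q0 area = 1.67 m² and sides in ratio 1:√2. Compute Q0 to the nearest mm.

Let the short side be w mm. Then w · w√2 = 1.67 m² = 1,670,000 mm².
w² = 1,670,000/√2, so w ≈ 1086.7 mm; long side = w√2 ≈ 1536.8 mm.

1087 × 1537 mm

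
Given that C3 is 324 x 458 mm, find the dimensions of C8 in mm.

C4: ⌊458/2⌋ × 324 = 229 × 324 mm
C5: ⌊324/2⌋ × 229 = 162 × 229 mm
C6: ⌊229/2⌋ × 162 = 114 × 162 mm
C7: ⌊162/2⌋ × 114 = 81 × 114 mm
C8: ⌊114/2⌋ × 81 = 57 × 81 mm

57 × 81 mm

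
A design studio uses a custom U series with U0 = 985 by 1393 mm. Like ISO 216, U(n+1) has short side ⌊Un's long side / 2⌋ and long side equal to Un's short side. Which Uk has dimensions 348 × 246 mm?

U4

U0: 985 × 1393 mm
U1: 696 × 985 mm
U2: 492 × 696 mm
U3: 348 × 492 mm
U4: 246 × 348 mm
U5: 174 × 246 mm
→ matches U4.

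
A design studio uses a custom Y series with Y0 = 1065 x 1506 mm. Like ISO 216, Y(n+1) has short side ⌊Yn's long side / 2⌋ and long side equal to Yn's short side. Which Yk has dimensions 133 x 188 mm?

Y6

Y0: 1065 × 1506 mm
Y1: 753 × 1065 mm
Y2: 532 × 753 mm
Y3: 376 × 532 mm
Y4: 266 × 376 mm
Y5: 188 × 266 mm
Y6: 133 × 188 mm
Y7: 94 × 133 mm
→ matches Y6.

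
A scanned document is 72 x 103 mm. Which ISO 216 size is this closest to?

Aspect ratio 103/72 ≈ 1.431 (ISO target is √2 ≈ 1.414).
In the A-series (A0 area = 1 m²): A7 = 74 × 105 mm.
Off by 4 mm total — nearest standard size.

A7 (74 × 105 mm)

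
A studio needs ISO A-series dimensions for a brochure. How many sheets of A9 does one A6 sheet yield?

8

A6 = 105 × 148 mm; A9 = 37 × 52 mm.
Each halving step doubles the count; 3 steps from A6 to A9.
2^3 = 8.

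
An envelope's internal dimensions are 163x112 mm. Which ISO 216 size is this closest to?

Aspect ratio 163/112 ≈ 1.455 (ISO target is √2 ≈ 1.414).
In the C-series (envelope sizes, between A and B): C6 = 114 × 162 mm.
Off by 3 mm total — nearest standard size.

C6 (114 × 162 mm)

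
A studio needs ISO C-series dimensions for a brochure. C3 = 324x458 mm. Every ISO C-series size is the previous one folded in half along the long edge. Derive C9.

C4: ⌊458/2⌋ × 324 = 229 × 324 mm
C5: ⌊324/2⌋ × 229 = 162 × 229 mm
C6: ⌊229/2⌋ × 162 = 114 × 162 mm
C7: ⌊162/2⌋ × 114 = 81 × 114 mm
C8: ⌊114/2⌋ × 81 = 57 × 81 mm
C9: ⌊81/2⌋ × 57 = 40 × 57 mm

40 × 57 mm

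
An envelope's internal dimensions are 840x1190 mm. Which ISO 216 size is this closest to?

A0 (841 × 1189 mm)

Aspect ratio 1190/840 ≈ 1.417 — close to the ISO √2 ≈ 1.414.
In the A-series (A0 area = 1 m²): A0 = 841 × 1189 mm.
Off by 2 mm total — nearest standard size.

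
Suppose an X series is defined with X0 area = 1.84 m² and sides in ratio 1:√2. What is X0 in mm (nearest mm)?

Let the short side be w mm. Then w · w√2 = 1.84 m² = 1,840,000 mm².
w² = 1,840,000/√2, so w ≈ 1140.6 mm; long side = w√2 ≈ 1613.1 mm.

1141 × 1613 mm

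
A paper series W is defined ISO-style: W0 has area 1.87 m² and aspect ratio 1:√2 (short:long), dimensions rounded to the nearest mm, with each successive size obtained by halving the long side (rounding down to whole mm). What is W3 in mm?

406 × 575 mm

Let W0's short side be w mm. w · w√2 = 1.87 m² = 1,870,000 mm², so w ≈ 1149.9 mm and w√2 ≈ 1626.2 mm → W0 = 1150 × 1626 mm.
W1: ⌊1626/2⌋ × 1150 = 813 × 1150 mm
W2: ⌊1150/2⌋ × 813 = 575 × 813 mm
W3: ⌊813/2⌋ × 575 = 406 × 575 mm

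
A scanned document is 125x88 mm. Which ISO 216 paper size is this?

B7 (88 × 125 mm)

Aspect ratio 125/88 ≈ 1.420 — close to the ISO √2 ≈ 1.414.
In the B-series (B0 = 1000 × 1414 mm): B7 = 88 × 125 mm.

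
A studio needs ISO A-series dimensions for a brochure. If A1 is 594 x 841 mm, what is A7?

A2: ⌊841/2⌋ × 594 = 420 × 594 mm
A3: ⌊594/2⌋ × 420 = 297 × 420 mm
A4: ⌊420/2⌋ × 297 = 210 × 297 mm
A5: ⌊297/2⌋ × 210 = 148 × 210 mm
A6: ⌊210/2⌋ × 148 = 105 × 148 mm
A7: ⌊148/2⌋ × 105 = 74 × 105 mm

74 × 105 mm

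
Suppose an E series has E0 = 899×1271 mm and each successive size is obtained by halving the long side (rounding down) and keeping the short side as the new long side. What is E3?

317 × 449 mm

E1: ⌊1271/2⌋ × 899 = 635 × 899 mm
E2: ⌊899/2⌋ × 635 = 449 × 635 mm
E3: ⌊635/2⌋ × 449 = 317 × 449 mm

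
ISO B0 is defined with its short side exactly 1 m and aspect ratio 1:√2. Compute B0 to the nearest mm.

1000 × 1414 mm

Short side = 1000 mm; long side = 1000√2 ≈ 1414.2 mm.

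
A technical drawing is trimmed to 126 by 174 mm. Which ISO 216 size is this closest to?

B6 (125 × 176 mm)

Aspect ratio 174/126 ≈ 1.381 (ISO target is √2 ≈ 1.414).
In the B-series (B0 = 1000 × 1414 mm): B6 = 125 × 176 mm.
Off by 3 mm total — nearest standard size.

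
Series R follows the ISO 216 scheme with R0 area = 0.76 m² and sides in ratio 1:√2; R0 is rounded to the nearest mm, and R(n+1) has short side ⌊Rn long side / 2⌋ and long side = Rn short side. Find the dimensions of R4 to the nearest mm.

183 × 259 mm

Let R0's short side be w mm. w · w√2 = 0.76 m² = 760,000 mm², so w ≈ 733.1 mm and w√2 ≈ 1036.7 mm → R0 = 733 × 1037 mm.
R1: ⌊1037/2⌋ × 733 = 518 × 733 mm
R2: ⌊733/2⌋ × 518 = 366 × 518 mm
R3: ⌊518/2⌋ × 366 = 259 × 366 mm
R4: ⌊366/2⌋ × 259 = 183 × 259 mm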